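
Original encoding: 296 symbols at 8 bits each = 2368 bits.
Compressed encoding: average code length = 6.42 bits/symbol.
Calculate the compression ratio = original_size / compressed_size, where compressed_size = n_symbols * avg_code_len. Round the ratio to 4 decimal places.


original_size = n_symbols * orig_bits = 296 * 8 = 2368 bits
compressed_size = n_symbols * avg_code_len = 296 * 6.42 = 1900.32 bits
ratio = original_size / compressed_size = 2368 / 1900.32 = 1.2461

Compression ratio = 1.2461


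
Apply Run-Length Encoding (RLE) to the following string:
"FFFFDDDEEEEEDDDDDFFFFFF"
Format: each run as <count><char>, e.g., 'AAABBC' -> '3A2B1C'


Scanning runs left to right:
  i=0: run of 'F' x 4 -> '4F'
  i=4: run of 'D' x 3 -> '3D'
  i=7: run of 'E' x 5 -> '5E'
  i=12: run of 'D' x 5 -> '5D'
  i=17: run of 'F' x 6 -> '6F'

RLE = 4F3D5E5D6F


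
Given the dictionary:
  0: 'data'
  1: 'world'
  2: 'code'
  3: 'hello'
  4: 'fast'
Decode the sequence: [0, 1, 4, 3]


Look up each index in the dictionary:
  0 -> 'data'
  1 -> 'world'
  4 -> 'fast'
  3 -> 'hello'

Decoded: "data world fast hello"


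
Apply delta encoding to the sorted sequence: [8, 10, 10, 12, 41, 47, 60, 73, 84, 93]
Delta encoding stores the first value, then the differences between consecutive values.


First value: 8
Deltas:
  10 - 8 = 2
  10 - 10 = 0
  12 - 10 = 2
  41 - 12 = 29
  47 - 41 = 6
  60 - 47 = 13
  73 - 60 = 13
  84 - 73 = 11
  93 - 84 = 9


Delta encoded: [8, 2, 0, 2, 29, 6, 13, 13, 11, 9]


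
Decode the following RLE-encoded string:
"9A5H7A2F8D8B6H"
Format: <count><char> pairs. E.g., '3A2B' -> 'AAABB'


Expanding each <count><char> pair:
  9A -> 'AAAAAAAAA'
  5H -> 'HHHHH'
  7A -> 'AAAAAAA'
  2F -> 'FF'
  8D -> 'DDDDDDDD'
  8B -> 'BBBBBBBB'
  6H -> 'HHHHHH'

Decoded = AAAAAAAAAHHHHHAAAAAAAFFDDDDDDDDBBBBBBBBHHHHHH


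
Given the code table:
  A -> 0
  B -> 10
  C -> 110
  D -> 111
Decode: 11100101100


Decoding:
111 -> D
0 -> A
0 -> A
10 -> B
110 -> C
0 -> A


Result: DAABCA


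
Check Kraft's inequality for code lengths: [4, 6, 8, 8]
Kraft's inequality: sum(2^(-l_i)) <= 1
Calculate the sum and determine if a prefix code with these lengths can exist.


Sum = 2^(-4) + 2^(-6) + 2^(-8) + 2^(-8)
    = 0.0625 + 0.015625 + 0.00390625 + 0.00390625
    = 22/256 = 0.0859375
Since 0.0859375 <= 1, Kraft's inequality IS satisfied.
A prefix code with these lengths CAN exist.

Kraft sum = 0.0859375. Satisfied.


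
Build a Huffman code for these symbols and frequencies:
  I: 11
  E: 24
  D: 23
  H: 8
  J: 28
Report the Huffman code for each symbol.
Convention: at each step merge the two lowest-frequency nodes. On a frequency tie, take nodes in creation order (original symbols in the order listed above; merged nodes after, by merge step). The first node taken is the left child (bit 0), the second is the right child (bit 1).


Huffman tree construction:
Step 1: Merge H(8) + I(11) = 19
Step 2: Merge (H+I)(19) + D(23) = 42
Step 3: Merge E(24) + J(28) = 52
Step 4: Merge ((H+I)+D)(42) + (E+J)(52) = 94
Read each symbol's code off the tree from the root (left child = 0, right child = 1).

Codes:
  I: 001 (length 3)
  E: 10 (length 2)
  D: 01 (length 2)
  H: 000 (length 3)
  J: 11 (length 2)
Average code length: 207/94 = 2.2021 bits/symbol


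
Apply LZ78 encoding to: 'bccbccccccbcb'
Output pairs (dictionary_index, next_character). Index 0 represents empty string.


LZ78 encoding steps:
Dictionary: {0: ''}
Step 1: w='' (idx 0), next='b' -> output (0, 'b'), add 'b' as idx 1
Step 2: w='' (idx 0), next='c' -> output (0, 'c'), add 'c' as idx 2
Step 3: w='c' (idx 2), next='b' -> output (2, 'b'), add 'cb' as idx 3
Step 4: w='c' (idx 2), next='c' -> output (2, 'c'), add 'cc' as idx 4
Step 5: w='cc' (idx 4), next='c' -> output (4, 'c'), add 'ccc' as idx 5
Step 6: w='cb' (idx 3), next='c' -> output (3, 'c'), add 'cbc' as idx 6
Step 7: w='b' (idx 1), end of input -> output (1, '')


Encoded: [(0, 'b'), (0, 'c'), (2, 'b'), (2, 'c'), (4, 'c'), (3, 'c'), (1, '')]


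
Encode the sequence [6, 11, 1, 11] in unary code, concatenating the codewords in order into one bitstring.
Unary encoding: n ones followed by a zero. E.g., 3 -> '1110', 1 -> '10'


Encode each number as n ones followed by a terminating 0:
  6 -> 1111110 (7 bits)
  11 -> 111111111110 (12 bits)
  1 -> 10 (2 bits)
  11 -> 111111111110 (12 bits)
Total length = 7 + 12 + 2 + 12 = 33 bits.

Unary([6, 11, 1, 11]) = 111111011111111111010111111111110 (33 bits)


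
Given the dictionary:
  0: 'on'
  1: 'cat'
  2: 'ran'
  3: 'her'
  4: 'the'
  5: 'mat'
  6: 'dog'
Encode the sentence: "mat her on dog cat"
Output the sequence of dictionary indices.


Look up each word in the dictionary:
  'mat' -> 5
  'her' -> 3
  'on' -> 0
  'dog' -> 6
  'cat' -> 1

Encoded: [5, 3, 0, 6, 1]


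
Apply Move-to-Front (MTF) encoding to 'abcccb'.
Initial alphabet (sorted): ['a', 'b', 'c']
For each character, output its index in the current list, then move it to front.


MTF encoding:
'a': index 0 in ['a', 'b', 'c'] -> ['a', 'b', 'c']
'b': index 1 in ['a', 'b', 'c'] -> ['b', 'a', 'c']
'c': index 2 in ['b', 'a', 'c'] -> ['c', 'b', 'a']
'c': index 0 in ['c', 'b', 'a'] -> ['c', 'b', 'a']
'c': index 0 in ['c', 'b', 'a'] -> ['c', 'b', 'a']
'b': index 1 in ['c', 'b', 'a'] -> ['b', 'c', 'a']


Output: [0, 1, 2, 0, 0, 1]


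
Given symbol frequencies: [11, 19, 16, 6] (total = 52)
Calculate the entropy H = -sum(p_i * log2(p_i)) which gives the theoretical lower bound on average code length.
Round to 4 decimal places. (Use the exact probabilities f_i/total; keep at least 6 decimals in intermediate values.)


Per-symbol terms -p_i * log2(p_i) with p_i = f_i/52:
  p = 11/52 = 0.211538: log2(p) = -2.241008, -p*log2(p) = 0.474059
  p = 19/52 = 0.365385: log2(p) = -1.452512, -p*log2(p) = 0.530726
  p = 16/52 = 0.307692: log2(p) = -1.700440, -p*log2(p) = 0.523212
  p = 6/52 = 0.115385: log2(p) = -3.115477, -p*log2(p) = 0.359478
H = 0.474059 + 0.530726 + 0.523212 + 0.359478 = 1.887475

H = 1.8875 bits/symbol


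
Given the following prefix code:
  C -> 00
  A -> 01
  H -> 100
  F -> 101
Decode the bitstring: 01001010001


Decoding step by step:
Bits 01 -> A
Bits 00 -> C
Bits 101 -> F
Bits 00 -> C
Bits 01 -> A


Decoded message: ACFCA


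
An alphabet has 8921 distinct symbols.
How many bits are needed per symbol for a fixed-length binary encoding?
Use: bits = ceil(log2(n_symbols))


log2(8921) = 13.123
Bracket: 2^13 = 8192 < 8921 <= 2^14 = 16384
So ceil(log2(8921)) = 14

bits = ceil(log2(8921)) = ceil(13.123) = 14 bits


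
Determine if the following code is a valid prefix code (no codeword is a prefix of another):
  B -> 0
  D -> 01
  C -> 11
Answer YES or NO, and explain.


Checking each pair (does one codeword prefix another?):
  B='0' vs D='01': prefix -- VIOLATION

NO -- this is NOT a valid prefix code. B (0) is a prefix of D (01).


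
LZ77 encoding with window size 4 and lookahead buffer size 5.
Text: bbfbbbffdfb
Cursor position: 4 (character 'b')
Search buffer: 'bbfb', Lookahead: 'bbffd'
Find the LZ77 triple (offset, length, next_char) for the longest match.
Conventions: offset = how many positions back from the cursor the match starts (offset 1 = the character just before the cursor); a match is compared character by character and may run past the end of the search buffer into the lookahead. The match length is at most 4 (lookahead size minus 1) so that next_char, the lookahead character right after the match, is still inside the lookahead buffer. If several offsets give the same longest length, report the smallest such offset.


Try each offset into the search buffer:
  offset=1 (pos 3, char 'b'): match length 2
  offset=2 (pos 2, char 'f'): match length 0
  offset=3 (pos 1, char 'b'): match length 1
  offset=4 (pos 0, char 'b'): match length 3
Longest match has length 3 at offset 4.
next_char = character at position 4 + 3 = 7 -> 'f'

Best match: offset=4, length=3 (matching 'bbf' starting at position 0)
LZ77 triple: (4, 3, 'f')


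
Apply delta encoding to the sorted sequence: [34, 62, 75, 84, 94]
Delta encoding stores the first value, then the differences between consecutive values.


First value: 34
Deltas:
  62 - 34 = 28
  75 - 62 = 13
  84 - 75 = 9
  94 - 84 = 10


Delta encoded: [34, 28, 13, 9, 10]


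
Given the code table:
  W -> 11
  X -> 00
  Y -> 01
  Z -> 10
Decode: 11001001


Decoding:
11 -> W
00 -> X
10 -> Z
01 -> Y


Result: WXZY


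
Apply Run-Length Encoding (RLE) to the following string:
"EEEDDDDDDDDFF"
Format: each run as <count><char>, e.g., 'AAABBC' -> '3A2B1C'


Scanning runs left to right:
  i=0: run of 'E' x 3 -> '3E'
  i=3: run of 'D' x 8 -> '8D'
  i=11: run of 'F' x 2 -> '2F'

RLE = 3E8D2F


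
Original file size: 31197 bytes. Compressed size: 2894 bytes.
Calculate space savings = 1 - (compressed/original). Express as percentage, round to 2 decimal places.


ratio = compressed/original = 2894/31197 = 0.092765
savings = 1 - ratio = 1 - 0.092765 = 0.907235
as a percentage: 0.907235 * 100 = 90.72%

Space savings = 1 - 2894/31197 = 90.72%


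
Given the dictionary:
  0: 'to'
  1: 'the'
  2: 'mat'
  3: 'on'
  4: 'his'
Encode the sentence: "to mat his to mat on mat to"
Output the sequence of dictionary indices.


Look up each word in the dictionary:
  'to' -> 0
  'mat' -> 2
  'his' -> 4
  'to' -> 0
  'mat' -> 2
  'on' -> 3
  'mat' -> 2
  'to' -> 0

Encoded: [0, 2, 4, 0, 2, 3, 2, 0]


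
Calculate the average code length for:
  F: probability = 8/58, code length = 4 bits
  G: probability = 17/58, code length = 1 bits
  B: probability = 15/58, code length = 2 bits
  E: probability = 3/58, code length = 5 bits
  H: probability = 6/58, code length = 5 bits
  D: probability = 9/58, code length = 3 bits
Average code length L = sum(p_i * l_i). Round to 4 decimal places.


Weighted contributions p_i * l_i:
  F: (8/58) * 4 = 32/58
  G: (17/58) * 1 = 17/58
  B: (15/58) * 2 = 30/58
  E: (3/58) * 5 = 15/58
  H: (6/58) * 5 = 30/58
  D: (9/58) * 3 = 27/58
Sum = (32 + 17 + 30 + 15 + 30 + 27)/58 = 151/58

L = 151/58 = 2.6034 bits/symbol


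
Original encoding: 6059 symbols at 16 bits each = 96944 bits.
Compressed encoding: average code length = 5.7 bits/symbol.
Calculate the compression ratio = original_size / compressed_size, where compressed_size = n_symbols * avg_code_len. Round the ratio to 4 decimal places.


original_size = n_symbols * orig_bits = 6059 * 16 = 96944 bits
compressed_size = n_symbols * avg_code_len = 6059 * 5.7 = 34536.3 bits
ratio = original_size / compressed_size = 96944 / 34536.3 = 2.807

Compression ratio = 2.807


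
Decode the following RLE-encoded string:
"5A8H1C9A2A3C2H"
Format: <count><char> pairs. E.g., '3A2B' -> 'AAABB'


Expanding each <count><char> pair:
  5A -> 'AAAAA'
  8H -> 'HHHHHHHH'
  1C -> 'C'
  9A -> 'AAAAAAAAA'
  2A -> 'AA'
  3C -> 'CCC'
  2H -> 'HH'

Decoded = AAAAAHHHHHHHHCAAAAAAAAAAACCCHH


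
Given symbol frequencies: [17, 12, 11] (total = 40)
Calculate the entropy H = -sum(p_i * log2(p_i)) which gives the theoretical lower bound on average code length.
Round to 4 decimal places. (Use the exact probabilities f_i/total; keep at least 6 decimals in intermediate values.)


Per-symbol terms -p_i * log2(p_i) with p_i = f_i/40:
  p = 17/40 = 0.425000: log2(p) = -1.234465, -p*log2(p) = 0.524648
  p = 12/40 = 0.300000: log2(p) = -1.736966, -p*log2(p) = 0.521090
  p = 11/40 = 0.275000: log2(p) = -1.862496, -p*log2(p) = 0.512187
H = 0.524648 + 0.521090 + 0.512187 = 1.557925

H = 1.5579 bits/symbol


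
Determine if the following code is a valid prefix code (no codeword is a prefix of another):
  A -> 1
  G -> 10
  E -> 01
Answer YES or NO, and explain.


Checking each pair (does one codeword prefix another?):
  A='1' vs G='10': prefix -- VIOLATION

NO -- this is NOT a valid prefix code. A (1) is a prefix of G (10).


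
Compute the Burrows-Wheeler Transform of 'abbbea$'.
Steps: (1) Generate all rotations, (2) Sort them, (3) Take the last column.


Rotations (sorted):
  0: $abbbea -> last char: a
  1: a$abbbe -> last char: e
  2: abbbea$ -> last char: $
  3: bbbea$a -> last char: a
  4: bbea$ab -> last char: b
  5: bea$abb -> last char: b
  6: ea$abbb -> last char: b


BWT = ae$abbb


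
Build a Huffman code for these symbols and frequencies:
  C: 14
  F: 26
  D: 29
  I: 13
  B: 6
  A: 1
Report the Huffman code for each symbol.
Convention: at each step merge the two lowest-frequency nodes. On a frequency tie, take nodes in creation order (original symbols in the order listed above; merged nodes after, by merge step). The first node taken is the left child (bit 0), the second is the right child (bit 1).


Huffman tree construction:
Step 1: Merge A(1) + B(6) = 7
Step 2: Merge (A+B)(7) + I(13) = 20
Step 3: Merge C(14) + ((A+B)+I)(20) = 34
Step 4: Merge F(26) + D(29) = 55
Step 5: Merge (C+((A+B)+I))(34) + (F+D)(55) = 89
Read each symbol's code off the tree from the root (left child = 0, right child = 1).

Codes:
  C: 00 (length 2)
  F: 10 (length 2)
  D: 11 (length 2)
  I: 011 (length 3)
  B: 0101 (length 4)
  A: 0100 (length 4)
Average code length: 205/89 = 2.3034 bits/symbol


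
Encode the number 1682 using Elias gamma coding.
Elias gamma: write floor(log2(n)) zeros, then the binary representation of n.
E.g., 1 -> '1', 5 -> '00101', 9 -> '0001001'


num_bits = floor(log2(1682)) + 1 = 11
leading_zeros = num_bits - 1 = 10
binary(1682) = 11010010010

Elias gamma(1682) = '0000000000' + '11010010010' = 000000000011010010010 (21 bits)


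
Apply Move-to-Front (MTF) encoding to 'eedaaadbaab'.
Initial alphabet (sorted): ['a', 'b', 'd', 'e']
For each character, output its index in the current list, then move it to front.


MTF encoding:
'e': index 3 in ['a', 'b', 'd', 'e'] -> ['e', 'a', 'b', 'd']
'e': index 0 in ['e', 'a', 'b', 'd'] -> ['e', 'a', 'b', 'd']
'd': index 3 in ['e', 'a', 'b', 'd'] -> ['d', 'e', 'a', 'b']
'a': index 2 in ['d', 'e', 'a', 'b'] -> ['a', 'd', 'e', 'b']
'a': index 0 in ['a', 'd', 'e', 'b'] -> ['a', 'd', 'e', 'b']
'a': index 0 in ['a', 'd', 'e', 'b'] -> ['a', 'd', 'e', 'b']
'd': index 1 in ['a', 'd', 'e', 'b'] -> ['d', 'a', 'e', 'b']
'b': index 3 in ['d', 'a', 'e', 'b'] -> ['b', 'd', 'a', 'e']
'a': index 2 in ['b', 'd', 'a', 'e'] -> ['a', 'b', 'd', 'e']
'a': index 0 in ['a', 'b', 'd', 'e'] -> ['a', 'b', 'd', 'e']
'b': index 1 in ['a', 'b', 'd', 'e'] -> ['b', 'a', 'd', 'e']


Output: [3, 0, 3, 2, 0, 0, 1, 3, 2, 0, 1]


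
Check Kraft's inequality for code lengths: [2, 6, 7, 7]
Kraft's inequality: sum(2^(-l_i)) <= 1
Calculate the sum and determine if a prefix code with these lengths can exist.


Sum = 2^(-2) + 2^(-6) + 2^(-7) + 2^(-7)
    = 0.25 + 0.015625 + 0.0078125 + 0.0078125
    = 36/128 = 0.28125
Since 0.28125 <= 1, Kraft's inequality IS satisfied.
A prefix code with these lengths CAN exist.

Kraft sum = 0.28125. Satisfied.


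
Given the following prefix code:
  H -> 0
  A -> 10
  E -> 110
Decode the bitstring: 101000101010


Decoding step by step:
Bits 10 -> A
Bits 10 -> A
Bits 0 -> H
Bits 0 -> H
Bits 10 -> A
Bits 10 -> A
Bits 10 -> A


Decoded message: AAHHAAA


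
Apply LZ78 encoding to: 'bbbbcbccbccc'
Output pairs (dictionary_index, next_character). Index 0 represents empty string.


LZ78 encoding steps:
Dictionary: {0: ''}
Step 1: w='' (idx 0), next='b' -> output (0, 'b'), add 'b' as idx 1
Step 2: w='b' (idx 1), next='b' -> output (1, 'b'), add 'bb' as idx 2
Step 3: w='b' (idx 1), next='c' -> output (1, 'c'), add 'bc' as idx 3
Step 4: w='bc' (idx 3), next='c' -> output (3, 'c'), add 'bcc' as idx 4
Step 5: w='bcc' (idx 4), next='c' -> output (4, 'c'), add 'bccc' as idx 5


Encoded: [(0, 'b'), (1, 'b'), (1, 'c'), (3, 'c'), (4, 'c')]


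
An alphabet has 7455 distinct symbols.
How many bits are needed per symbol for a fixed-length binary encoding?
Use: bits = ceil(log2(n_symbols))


log2(7455) = 12.864
Bracket: 2^12 = 4096 < 7455 <= 2^13 = 8192
So ceil(log2(7455)) = 13

bits = ceil(log2(7455)) = ceil(12.864) = 13 bits


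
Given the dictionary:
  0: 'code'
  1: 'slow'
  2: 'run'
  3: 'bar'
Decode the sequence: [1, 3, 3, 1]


Look up each index in the dictionary:
  1 -> 'slow'
  3 -> 'bar'
  3 -> 'bar'
  1 -> 'slow'

Decoded: "slow bar bar slow"


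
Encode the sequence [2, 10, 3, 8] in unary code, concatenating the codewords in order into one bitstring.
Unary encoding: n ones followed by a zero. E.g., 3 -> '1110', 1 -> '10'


Encode each number as n ones followed by a terminating 0:
  2 -> 110 (3 bits)
  10 -> 11111111110 (11 bits)
  3 -> 1110 (4 bits)
  8 -> 111111110 (9 bits)
Total length = 3 + 11 + 4 + 9 = 27 bits.

Unary([2, 10, 3, 8]) = 110111111111101110111111110 (27 bits)


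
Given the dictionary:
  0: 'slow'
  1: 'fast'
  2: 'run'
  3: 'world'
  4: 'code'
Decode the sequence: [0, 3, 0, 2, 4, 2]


Look up each index in the dictionary:
  0 -> 'slow'
  3 -> 'world'
  0 -> 'slow'
  2 -> 'run'
  4 -> 'code'
  2 -> 'run'

Decoded: "slow world slow run code run"


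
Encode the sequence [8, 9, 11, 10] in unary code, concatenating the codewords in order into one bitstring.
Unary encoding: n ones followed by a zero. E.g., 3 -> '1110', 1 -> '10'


Encode each number as n ones followed by a terminating 0:
  8 -> 111111110 (9 bits)
  9 -> 1111111110 (10 bits)
  11 -> 111111111110 (12 bits)
  10 -> 11111111110 (11 bits)
Total length = 9 + 10 + 12 + 11 = 42 bits.

Unary([8, 9, 11, 10]) = 111111110111111111011111111111011111111110 (42 bits)


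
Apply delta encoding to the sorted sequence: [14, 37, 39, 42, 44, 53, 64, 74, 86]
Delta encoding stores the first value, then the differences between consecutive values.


First value: 14
Deltas:
  37 - 14 = 23
  39 - 37 = 2
  42 - 39 = 3
  44 - 42 = 2
  53 - 44 = 9
  64 - 53 = 11
  74 - 64 = 10
  86 - 74 = 12


Delta encoded: [14, 23, 2, 3, 2, 9, 11, 10, 12]


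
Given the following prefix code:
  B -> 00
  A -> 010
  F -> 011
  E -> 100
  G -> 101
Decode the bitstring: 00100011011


Decoding step by step:
Bits 00 -> B
Bits 100 -> E
Bits 011 -> F
Bits 011 -> F


Decoded message: BEFF


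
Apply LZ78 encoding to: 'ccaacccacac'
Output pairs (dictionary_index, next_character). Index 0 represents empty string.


LZ78 encoding steps:
Dictionary: {0: ''}
Step 1: w='' (idx 0), next='c' -> output (0, 'c'), add 'c' as idx 1
Step 2: w='c' (idx 1), next='a' -> output (1, 'a'), add 'ca' as idx 2
Step 3: w='' (idx 0), next='a' -> output (0, 'a'), add 'a' as idx 3
Step 4: w='c' (idx 1), next='c' -> output (1, 'c'), add 'cc' as idx 4
Step 5: w='ca' (idx 2), next='c' -> output (2, 'c'), add 'cac' as idx 5
Step 6: w='a' (idx 3), next='c' -> output (3, 'c'), add 'ac' as idx 6


Encoded: [(0, 'c'), (1, 'a'), (0, 'a'), (1, 'c'), (2, 'c'), (3, 'c')]


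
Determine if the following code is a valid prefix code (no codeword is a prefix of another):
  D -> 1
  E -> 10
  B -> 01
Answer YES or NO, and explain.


Checking each pair (does one codeword prefix another?):
  D='1' vs E='10': prefix -- VIOLATION

NO -- this is NOT a valid prefix code. D (1) is a prefix of E (10).


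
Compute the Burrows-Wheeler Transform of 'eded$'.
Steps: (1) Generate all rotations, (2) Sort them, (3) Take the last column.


Rotations (sorted):
  0: $eded -> last char: d
  1: d$ede -> last char: e
  2: ded$e -> last char: e
  3: ed$ed -> last char: d
  4: eded$ -> last char: $


BWT = deed$


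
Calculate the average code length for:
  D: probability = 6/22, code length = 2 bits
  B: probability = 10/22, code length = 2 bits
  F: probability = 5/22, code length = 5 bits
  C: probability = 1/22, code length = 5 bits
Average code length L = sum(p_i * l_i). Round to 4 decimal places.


Weighted contributions p_i * l_i:
  D: (6/22) * 2 = 12/22
  B: (10/22) * 2 = 20/22
  F: (5/22) * 5 = 25/22
  C: (1/22) * 5 = 5/22
Sum = (12 + 20 + 25 + 5)/22 = 62/22

L = 62/22 = 2.8182 bits/symbol


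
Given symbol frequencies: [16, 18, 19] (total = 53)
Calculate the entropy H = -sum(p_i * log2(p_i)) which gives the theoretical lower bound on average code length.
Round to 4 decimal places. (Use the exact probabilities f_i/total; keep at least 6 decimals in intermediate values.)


Per-symbol terms -p_i * log2(p_i) with p_i = f_i/53:
  p = 16/53 = 0.301887: log2(p) = -1.727920, -p*log2(p) = 0.521636
  p = 18/53 = 0.339623: log2(p) = -1.557995, -p*log2(p) = 0.529131
  p = 19/53 = 0.358491: log2(p) = -1.479993, -p*log2(p) = 0.530564
H = 0.521636 + 0.529131 + 0.530564 = 1.581331

H = 1.5813 bits/symbol


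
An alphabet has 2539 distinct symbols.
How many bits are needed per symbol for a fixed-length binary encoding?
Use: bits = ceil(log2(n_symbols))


log2(2539) = 11.31
Bracket: 2^11 = 2048 < 2539 <= 2^12 = 4096
So ceil(log2(2539)) = 12

bits = ceil(log2(2539)) = ceil(11.31) = 12 bits


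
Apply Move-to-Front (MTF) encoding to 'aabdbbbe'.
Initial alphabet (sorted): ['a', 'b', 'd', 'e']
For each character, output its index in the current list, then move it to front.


MTF encoding:
'a': index 0 in ['a', 'b', 'd', 'e'] -> ['a', 'b', 'd', 'e']
'a': index 0 in ['a', 'b', 'd', 'e'] -> ['a', 'b', 'd', 'e']
'b': index 1 in ['a', 'b', 'd', 'e'] -> ['b', 'a', 'd', 'e']
'd': index 2 in ['b', 'a', 'd', 'e'] -> ['d', 'b', 'a', 'e']
'b': index 1 in ['d', 'b', 'a', 'e'] -> ['b', 'd', 'a', 'e']
'b': index 0 in ['b', 'd', 'a', 'e'] -> ['b', 'd', 'a', 'e']
'b': index 0 in ['b', 'd', 'a', 'e'] -> ['b', 'd', 'a', 'e']
'e': index 3 in ['b', 'd', 'a', 'e'] -> ['e', 'b', 'd', 'a']


Output: [0, 0, 1, 2, 1, 0, 0, 3]


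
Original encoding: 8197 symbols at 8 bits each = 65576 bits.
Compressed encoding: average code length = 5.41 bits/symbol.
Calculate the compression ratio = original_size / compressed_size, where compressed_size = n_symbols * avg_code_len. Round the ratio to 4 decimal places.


original_size = n_symbols * orig_bits = 8197 * 8 = 65576 bits
compressed_size = n_symbols * avg_code_len = 8197 * 5.41 = 44345.77 bits
ratio = original_size / compressed_size = 65576 / 44345.77 = 1.4787

Compression ratio = 1.4787


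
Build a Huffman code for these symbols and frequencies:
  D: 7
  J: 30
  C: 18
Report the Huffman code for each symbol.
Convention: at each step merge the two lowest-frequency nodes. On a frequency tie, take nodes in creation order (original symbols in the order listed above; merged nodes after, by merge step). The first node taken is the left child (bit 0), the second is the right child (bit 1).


Huffman tree construction:
Step 1: Merge D(7) + C(18) = 25
Step 2: Merge (D+C)(25) + J(30) = 55
Read each symbol's code off the tree from the root (left child = 0, right child = 1).

Codes:
  D: 00 (length 2)
  J: 1 (length 1)
  C: 01 (length 2)
Average code length: 80/55 = 1.4545 bits/symbol


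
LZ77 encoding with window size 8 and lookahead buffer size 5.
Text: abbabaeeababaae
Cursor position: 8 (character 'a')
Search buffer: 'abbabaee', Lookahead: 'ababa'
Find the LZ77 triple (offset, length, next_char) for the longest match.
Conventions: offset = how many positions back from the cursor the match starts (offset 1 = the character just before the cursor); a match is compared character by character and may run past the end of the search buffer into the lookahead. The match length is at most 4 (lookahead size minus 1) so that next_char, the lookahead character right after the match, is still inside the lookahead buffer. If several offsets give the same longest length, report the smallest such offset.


Try each offset into the search buffer:
  offset=1 (pos 7, char 'e'): match length 0
  offset=2 (pos 6, char 'e'): match length 0
  offset=3 (pos 5, char 'a'): match length 1
  offset=4 (pos 4, char 'b'): match length 0
  offset=5 (pos 3, char 'a'): match length 3
  offset=6 (pos 2, char 'b'): match length 0
  offset=7 (pos 1, char 'b'): match length 0
  offset=8 (pos 0, char 'a'): match length 2
Longest match has length 3 at offset 5.
next_char = character at position 8 + 3 = 11 -> 'b'

Best match: offset=5, length=3 (matching 'aba' starting at position 3)
LZ77 triple: (5, 3, 'b')


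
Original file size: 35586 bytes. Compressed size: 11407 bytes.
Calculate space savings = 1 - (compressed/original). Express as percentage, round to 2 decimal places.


ratio = compressed/original = 11407/35586 = 0.320547
savings = 1 - ratio = 1 - 0.320547 = 0.679453
as a percentage: 0.679453 * 100 = 67.95%

Space savings = 1 - 11407/35586 = 67.95%


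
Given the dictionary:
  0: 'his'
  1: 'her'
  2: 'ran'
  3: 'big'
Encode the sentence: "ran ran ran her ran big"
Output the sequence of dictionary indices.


Look up each word in the dictionary:
  'ran' -> 2
  'ran' -> 2
  'ran' -> 2
  'her' -> 1
  'ran' -> 2
  'big' -> 3

Encoded: [2, 2, 2, 1, 2, 3]


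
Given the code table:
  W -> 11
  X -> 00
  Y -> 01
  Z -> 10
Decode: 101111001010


Decoding:
10 -> Z
11 -> W
11 -> W
00 -> X
10 -> Z
10 -> Z


Result: ZWWXZZ


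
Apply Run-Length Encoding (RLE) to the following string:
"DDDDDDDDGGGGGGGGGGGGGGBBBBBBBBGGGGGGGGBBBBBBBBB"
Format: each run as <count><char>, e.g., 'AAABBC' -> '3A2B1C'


Scanning runs left to right:
  i=0: run of 'D' x 8 -> '8D'
  i=8: run of 'G' x 14 -> '14G'
  i=22: run of 'B' x 8 -> '8B'
  i=30: run of 'G' x 8 -> '8G'
  i=38: run of 'B' x 9 -> '9B'

RLE = 8D14G8B8G9B


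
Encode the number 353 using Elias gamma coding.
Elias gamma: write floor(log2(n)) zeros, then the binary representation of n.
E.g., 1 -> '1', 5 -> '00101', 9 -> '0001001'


num_bits = floor(log2(353)) + 1 = 9
leading_zeros = num_bits - 1 = 8
binary(353) = 101100001

Elias gamma(353) = '00000000' + '101100001' = 00000000101100001 (17 bits)


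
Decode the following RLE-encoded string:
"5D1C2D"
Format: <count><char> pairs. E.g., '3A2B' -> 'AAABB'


Expanding each <count><char> pair:
  5D -> 'DDDDD'
  1C -> 'C'
  2D -> 'DD'

Decoded = DDDDDCDD


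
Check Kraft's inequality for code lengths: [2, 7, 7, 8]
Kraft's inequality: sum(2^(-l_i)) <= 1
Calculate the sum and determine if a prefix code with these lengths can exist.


Sum = 2^(-2) + 2^(-7) + 2^(-7) + 2^(-8)
    = 0.25 + 0.0078125 + 0.0078125 + 0.00390625
    = 69/256 = 0.26953125
Since 0.26953125 <= 1, Kraft's inequality IS satisfied.
A prefix code with these lengths CAN exist.

Kraft sum = 0.26953125. Satisfied.


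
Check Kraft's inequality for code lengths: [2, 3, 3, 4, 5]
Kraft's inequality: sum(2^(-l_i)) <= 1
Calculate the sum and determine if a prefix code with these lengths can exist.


Sum = 2^(-2) + 2^(-3) + 2^(-3) + 2^(-4) + 2^(-5)
    = 0.25 + 0.125 + 0.125 + 0.0625 + 0.03125
    = 19/32 = 0.59375
Since 0.59375 <= 1, Kraft's inequality IS satisfied.
A prefix code with these lengths CAN exist.

Kraft sum = 0.59375. Satisfied.


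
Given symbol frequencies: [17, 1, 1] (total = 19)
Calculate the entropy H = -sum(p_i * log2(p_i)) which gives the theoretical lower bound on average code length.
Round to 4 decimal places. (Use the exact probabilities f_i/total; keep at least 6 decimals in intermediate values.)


Per-symbol terms -p_i * log2(p_i) with p_i = f_i/19:
  p = 17/19 = 0.894737: log2(p) = -0.160465, -p*log2(p) = 0.143574
  p = 1/19 = 0.052632: log2(p) = -4.247928, -p*log2(p) = 0.223575
  p = 1/19 = 0.052632: log2(p) = -4.247928, -p*log2(p) = 0.223575
H = 0.143574 + 0.223575 + 0.223575 = 0.590724

H = 0.5907 bits/symbol


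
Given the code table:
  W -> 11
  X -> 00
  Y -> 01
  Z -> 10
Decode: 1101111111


Decoding:
11 -> W
01 -> Y
11 -> W
11 -> W
11 -> W


Result: WYWWW


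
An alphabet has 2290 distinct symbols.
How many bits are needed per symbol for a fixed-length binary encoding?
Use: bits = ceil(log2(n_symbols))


log2(2290) = 11.1611
Bracket: 2^11 = 2048 < 2290 <= 2^12 = 4096
So ceil(log2(2290)) = 12

bits = ceil(log2(2290)) = ceil(11.1611) = 12 bits


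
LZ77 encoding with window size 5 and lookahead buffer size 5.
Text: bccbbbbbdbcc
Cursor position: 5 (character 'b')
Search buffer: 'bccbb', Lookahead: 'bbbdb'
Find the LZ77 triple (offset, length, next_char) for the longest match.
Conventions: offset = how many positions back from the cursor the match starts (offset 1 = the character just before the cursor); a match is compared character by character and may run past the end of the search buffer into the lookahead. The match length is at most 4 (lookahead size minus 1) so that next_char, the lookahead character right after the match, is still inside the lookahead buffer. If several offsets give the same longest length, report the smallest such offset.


Try each offset into the search buffer:
  offset=1 (pos 4, char 'b'): match length 3
  offset=2 (pos 3, char 'b'): match length 3
  offset=3 (pos 2, char 'c'): match length 0
  offset=4 (pos 1, char 'c'): match length 0
  offset=5 (pos 0, char 'b'): match length 1
Longest match has length 3, found at offsets 1, 2; take the smallest, offset 1.
next_char = character at position 5 + 3 = 8 -> 'd'

Best match: offset=1, length=3 (matching 'bbb' starting at position 4)
LZ77 triple: (1, 3, 'd')


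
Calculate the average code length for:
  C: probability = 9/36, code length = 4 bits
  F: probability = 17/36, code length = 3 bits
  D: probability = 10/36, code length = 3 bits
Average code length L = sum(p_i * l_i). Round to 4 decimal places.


Weighted contributions p_i * l_i:
  C: (9/36) * 4 = 36/36
  F: (17/36) * 3 = 51/36
  D: (10/36) * 3 = 30/36
Sum = (36 + 51 + 30)/36 = 117/36

L = 117/36 = 3.2500 bits/symbol


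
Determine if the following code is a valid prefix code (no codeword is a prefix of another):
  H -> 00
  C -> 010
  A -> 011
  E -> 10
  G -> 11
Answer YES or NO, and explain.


Checking each pair (does one codeword prefix another?):
  H='00' vs C='010': no prefix
  H='00' vs A='011': no prefix
  H='00' vs E='10': no prefix
  H='00' vs G='11': no prefix
  C='010' vs H='00': no prefix
  C='010' vs A='011': no prefix
  C='010' vs E='10': no prefix
  C='010' vs G='11': no prefix
  A='011' vs H='00': no prefix
  A='011' vs C='010': no prefix
  A='011' vs E='10': no prefix
  A='011' vs G='11': no prefix
  E='10' vs H='00': no prefix
  E='10' vs C='010': no prefix
  E='10' vs A='011': no prefix
  E='10' vs G='11': no prefix
  G='11' vs H='00': no prefix
  G='11' vs C='010': no prefix
  G='11' vs A='011': no prefix
  G='11' vs E='10': no prefix
No violation found over all pairs.

YES -- this is a valid prefix code. No codeword is a prefix of any other codeword.


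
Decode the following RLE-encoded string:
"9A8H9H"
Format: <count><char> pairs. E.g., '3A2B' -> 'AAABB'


Expanding each <count><char> pair:
  9A -> 'AAAAAAAAA'
  8H -> 'HHHHHHHH'
  9H -> 'HHHHHHHHH'

Decoded = AAAAAAAAAHHHHHHHHHHHHHHHHH


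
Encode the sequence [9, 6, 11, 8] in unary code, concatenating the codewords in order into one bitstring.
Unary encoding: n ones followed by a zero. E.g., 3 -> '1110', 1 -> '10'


Encode each number as n ones followed by a terminating 0:
  9 -> 1111111110 (10 bits)
  6 -> 1111110 (7 bits)
  11 -> 111111111110 (12 bits)
  8 -> 111111110 (9 bits)
Total length = 10 + 7 + 12 + 9 = 38 bits.

Unary([9, 6, 11, 8]) = 11111111101111110111111111110111111110 (38 bits)


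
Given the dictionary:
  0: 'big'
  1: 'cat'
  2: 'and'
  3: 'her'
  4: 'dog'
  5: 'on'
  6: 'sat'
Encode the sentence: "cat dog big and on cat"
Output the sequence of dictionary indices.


Look up each word in the dictionary:
  'cat' -> 1
  'dog' -> 4
  'big' -> 0
  'and' -> 2
  'on' -> 5
  'cat' -> 1

Encoded: [1, 4, 0, 2, 5, 1]


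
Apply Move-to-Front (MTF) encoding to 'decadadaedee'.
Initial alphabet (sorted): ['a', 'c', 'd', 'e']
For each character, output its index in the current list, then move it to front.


MTF encoding:
'd': index 2 in ['a', 'c', 'd', 'e'] -> ['d', 'a', 'c', 'e']
'e': index 3 in ['d', 'a', 'c', 'e'] -> ['e', 'd', 'a', 'c']
'c': index 3 in ['e', 'd', 'a', 'c'] -> ['c', 'e', 'd', 'a']
'a': index 3 in ['c', 'e', 'd', 'a'] -> ['a', 'c', 'e', 'd']
'd': index 3 in ['a', 'c', 'e', 'd'] -> ['d', 'a', 'c', 'e']
'a': index 1 in ['d', 'a', 'c', 'e'] -> ['a', 'd', 'c', 'e']
'd': index 1 in ['a', 'd', 'c', 'e'] -> ['d', 'a', 'c', 'e']
'a': index 1 in ['d', 'a', 'c', 'e'] -> ['a', 'd', 'c', 'e']
'e': index 3 in ['a', 'd', 'c', 'e'] -> ['e', 'a', 'd', 'c']
'd': index 2 in ['e', 'a', 'd', 'c'] -> ['d', 'e', 'a', 'c']
'e': index 1 in ['d', 'e', 'a', 'c'] -> ['e', 'd', 'a', 'c']
'e': index 0 in ['e', 'd', 'a', 'c'] -> ['e', 'd', 'a', 'c']


Output: [2, 3, 3, 3, 3, 1, 1, 1, 3, 2, 1, 0]


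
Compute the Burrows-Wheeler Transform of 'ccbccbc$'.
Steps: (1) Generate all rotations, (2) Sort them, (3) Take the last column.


Rotations (sorted):
  0: $ccbccbc -> last char: c
  1: bc$ccbcc -> last char: c
  2: bccbc$cc -> last char: c
  3: c$ccbccb -> last char: b
  4: cbc$ccbc -> last char: c
  5: cbccbc$c -> last char: c
  6: ccbc$ccb -> last char: b
  7: ccbccbc$ -> last char: $


BWT = cccbccb$


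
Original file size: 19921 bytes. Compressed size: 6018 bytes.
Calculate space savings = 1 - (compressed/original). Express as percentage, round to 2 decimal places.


ratio = compressed/original = 6018/19921 = 0.302093
savings = 1 - ratio = 1 - 0.302093 = 0.697907
as a percentage: 0.697907 * 100 = 69.79%

Space savings = 1 - 6018/19921 = 69.79%


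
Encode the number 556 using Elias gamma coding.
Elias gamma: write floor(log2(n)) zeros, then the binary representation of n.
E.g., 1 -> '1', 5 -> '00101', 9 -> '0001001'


num_bits = floor(log2(556)) + 1 = 10
leading_zeros = num_bits - 1 = 9
binary(556) = 1000101100

Elias gamma(556) = '000000000' + '1000101100' = 0000000001000101100 (19 bits)


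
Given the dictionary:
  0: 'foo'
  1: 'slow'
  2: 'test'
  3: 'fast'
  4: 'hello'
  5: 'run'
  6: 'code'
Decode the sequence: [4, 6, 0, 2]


Look up each index in the dictionary:
  4 -> 'hello'
  6 -> 'code'
  0 -> 'foo'
  2 -> 'test'

Decoded: "hello code foo test"


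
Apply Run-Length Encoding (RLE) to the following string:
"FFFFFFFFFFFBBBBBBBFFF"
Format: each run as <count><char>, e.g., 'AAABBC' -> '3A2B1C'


Scanning runs left to right:
  i=0: run of 'F' x 11 -> '11F'
  i=11: run of 'B' x 7 -> '7B'
  i=18: run of 'F' x 3 -> '3F'

RLE = 11F7B3F


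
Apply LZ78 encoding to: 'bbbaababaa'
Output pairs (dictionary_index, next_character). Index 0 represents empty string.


LZ78 encoding steps:
Dictionary: {0: ''}
Step 1: w='' (idx 0), next='b' -> output (0, 'b'), add 'b' as idx 1
Step 2: w='b' (idx 1), next='b' -> output (1, 'b'), add 'bb' as idx 2
Step 3: w='' (idx 0), next='a' -> output (0, 'a'), add 'a' as idx 3
Step 4: w='a' (idx 3), next='b' -> output (3, 'b'), add 'ab' as idx 4
Step 5: w='ab' (idx 4), next='a' -> output (4, 'a'), add 'aba' as idx 5
Step 6: w='a' (idx 3), end of input -> output (3, '')


Encoded: [(0, 'b'), (1, 'b'), (0, 'a'), (3, 'b'), (4, 'a'), (3, '')]


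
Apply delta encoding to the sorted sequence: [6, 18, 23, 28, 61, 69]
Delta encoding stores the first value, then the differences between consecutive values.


First value: 6
Deltas:
  18 - 6 = 12
  23 - 18 = 5
  28 - 23 = 5
  61 - 28 = 33
  69 - 61 = 8


Delta encoded: [6, 12, 5, 5, 33, 8]


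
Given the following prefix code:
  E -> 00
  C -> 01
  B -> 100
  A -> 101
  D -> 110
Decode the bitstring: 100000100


Decoding step by step:
Bits 100 -> B
Bits 00 -> E
Bits 01 -> C
Bits 00 -> E


Decoded message: BECE


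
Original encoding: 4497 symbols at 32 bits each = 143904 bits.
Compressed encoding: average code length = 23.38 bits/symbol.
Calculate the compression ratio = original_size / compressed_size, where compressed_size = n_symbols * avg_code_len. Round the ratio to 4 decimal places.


original_size = n_symbols * orig_bits = 4497 * 32 = 143904 bits
compressed_size = n_symbols * avg_code_len = 4497 * 23.38 = 105139.86 bits
ratio = original_size / compressed_size = 143904 / 105139.86 = 1.3687

Compression ratio = 1.3687


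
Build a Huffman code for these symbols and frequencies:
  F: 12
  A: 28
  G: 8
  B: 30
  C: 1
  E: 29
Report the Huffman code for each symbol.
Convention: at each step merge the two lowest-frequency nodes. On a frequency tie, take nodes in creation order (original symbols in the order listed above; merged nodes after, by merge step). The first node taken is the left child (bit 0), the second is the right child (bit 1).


Huffman tree construction:
Step 1: Merge C(1) + G(8) = 9
Step 2: Merge (C+G)(9) + F(12) = 21
Step 3: Merge ((C+G)+F)(21) + A(28) = 49
Step 4: Merge E(29) + B(30) = 59
Step 5: Merge (((C+G)+F)+A)(49) + (E+B)(59) = 108
Read each symbol's code off the tree from the root (left child = 0, right child = 1).

Codes:
  F: 001 (length 3)
  A: 01 (length 2)
  G: 0001 (length 4)
  B: 11 (length 2)
  C: 0000 (length 4)
  E: 10 (length 2)
Average code length: 246/108 = 2.2778 bits/symbol


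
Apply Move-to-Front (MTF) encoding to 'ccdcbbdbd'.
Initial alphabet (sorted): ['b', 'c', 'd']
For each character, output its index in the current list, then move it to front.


MTF encoding:
'c': index 1 in ['b', 'c', 'd'] -> ['c', 'b', 'd']
'c': index 0 in ['c', 'b', 'd'] -> ['c', 'b', 'd']
'd': index 2 in ['c', 'b', 'd'] -> ['d', 'c', 'b']
'c': index 1 in ['d', 'c', 'b'] -> ['c', 'd', 'b']
'b': index 2 in ['c', 'd', 'b'] -> ['b', 'c', 'd']
'b': index 0 in ['b', 'c', 'd'] -> ['b', 'c', 'd']
'd': index 2 in ['b', 'c', 'd'] -> ['d', 'b', 'c']
'b': index 1 in ['d', 'b', 'c'] -> ['b', 'd', 'c']
'd': index 1 in ['b', 'd', 'c'] -> ['d', 'b', 'c']


Output: [1, 0, 2, 1, 2, 0, 2, 1, 1]


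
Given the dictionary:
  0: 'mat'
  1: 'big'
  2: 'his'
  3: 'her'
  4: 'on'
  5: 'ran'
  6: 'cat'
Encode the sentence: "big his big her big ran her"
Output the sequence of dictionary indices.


Look up each word in the dictionary:
  'big' -> 1
  'his' -> 2
  'big' -> 1
  'her' -> 3
  'big' -> 1
  'ran' -> 5
  'her' -> 3

Encoded: [1, 2, 1, 3, 1, 5, 3]


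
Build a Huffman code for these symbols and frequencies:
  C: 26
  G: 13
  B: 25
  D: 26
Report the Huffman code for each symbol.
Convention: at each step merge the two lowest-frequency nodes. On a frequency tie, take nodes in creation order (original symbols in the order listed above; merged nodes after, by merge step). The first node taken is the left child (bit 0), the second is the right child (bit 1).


Huffman tree construction:
Step 1: Merge G(13) + B(25) = 38
Step 2: Merge C(26) + D(26) = 52
Step 3: Merge (G+B)(38) + (C+D)(52) = 90
Read each symbol's code off the tree from the root (left child = 0, right child = 1).

Codes:
  C: 10 (length 2)
  G: 00 (length 2)
  B: 01 (length 2)
  D: 11 (length 2)
Average code length: 180/90 = 2.0000 bits/symbol


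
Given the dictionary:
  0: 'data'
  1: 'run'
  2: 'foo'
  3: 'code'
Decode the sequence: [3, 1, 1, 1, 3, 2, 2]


Look up each index in the dictionary:
  3 -> 'code'
  1 -> 'run'
  1 -> 'run'
  1 -> 'run'
  3 -> 'code'
  2 -> 'foo'
  2 -> 'foo'

Decoded: "code run run run code foo foo"


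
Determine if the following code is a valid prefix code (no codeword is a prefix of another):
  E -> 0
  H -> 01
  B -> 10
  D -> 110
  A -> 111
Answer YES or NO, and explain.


Checking each pair (does one codeword prefix another?):
  E='0' vs H='01': prefix -- VIOLATION

NO -- this is NOT a valid prefix code. E (0) is a prefix of H (01).


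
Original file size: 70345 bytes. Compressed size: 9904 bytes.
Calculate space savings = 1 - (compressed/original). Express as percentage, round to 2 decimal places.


ratio = compressed/original = 9904/70345 = 0.140792
savings = 1 - ratio = 1 - 0.140792 = 0.859208
as a percentage: 0.859208 * 100 = 85.92%

Space savings = 1 - 9904/70345 = 85.92%


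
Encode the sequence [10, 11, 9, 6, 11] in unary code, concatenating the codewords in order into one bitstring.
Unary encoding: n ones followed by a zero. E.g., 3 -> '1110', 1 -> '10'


Encode each number as n ones followed by a terminating 0:
  10 -> 11111111110 (11 bits)
  11 -> 111111111110 (12 bits)
  9 -> 1111111110 (10 bits)
  6 -> 1111110 (7 bits)
  11 -> 111111111110 (12 bits)
Total length = 11 + 12 + 10 + 7 + 12 = 52 bits.

Unary([10, 11, 9, 6, 11]) = 1111111111011111111111011111111101111110111111111110 (52 bits)


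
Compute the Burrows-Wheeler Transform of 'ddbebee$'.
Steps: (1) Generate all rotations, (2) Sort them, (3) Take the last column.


Rotations (sorted):
  0: $ddbebee -> last char: e
  1: bebee$dd -> last char: d
  2: bee$ddbe -> last char: e
  3: dbebee$d -> last char: d
  4: ddbebee$ -> last char: $
  5: e$ddbebe -> last char: e
  6: ebee$ddb -> last char: b
  7: ee$ddbeb -> last char: b


BWT = eded$ebb
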